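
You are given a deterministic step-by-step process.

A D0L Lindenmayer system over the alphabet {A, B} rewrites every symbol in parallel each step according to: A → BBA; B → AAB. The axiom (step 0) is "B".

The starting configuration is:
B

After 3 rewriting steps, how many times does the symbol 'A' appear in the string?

gen 0: B
gen 1: AAB
gen 2: BBABBAAAB
gen 3: AABAABBBAAABAABBBABBABBAAAB

14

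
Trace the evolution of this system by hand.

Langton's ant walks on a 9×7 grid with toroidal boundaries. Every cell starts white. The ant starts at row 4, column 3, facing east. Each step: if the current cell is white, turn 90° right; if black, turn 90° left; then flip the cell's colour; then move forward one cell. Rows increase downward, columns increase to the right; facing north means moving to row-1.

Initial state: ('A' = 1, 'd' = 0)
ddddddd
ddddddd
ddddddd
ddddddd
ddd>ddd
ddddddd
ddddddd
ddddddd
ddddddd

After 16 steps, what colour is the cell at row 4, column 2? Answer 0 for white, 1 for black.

0

0) ddddddd
ddddddd
ddddddd
ddddddd
ddd>ddd
ddddddd
ddddddd
ddddddd
ddddddd
1) ddddddd
ddddddd
ddddddd
ddddddd
dddAddd
dddvddd
ddddddd
ddddddd
ddddddd
2) ddddddd
ddddddd
ddddddd
ddddddd
dddAddd
dd<Addd
ddddddd
ddddddd
ddddddd
3) ddddddd
ddddddd
ddddddd
ddddddd
dd^Addd
ddAAddd
ddddddd
ddddddd
ddddddd
4) ddddddd
ddddddd
ddddddd
ddddddd
ddA>ddd
ddAAddd
ddddddd
ddddddd
ddddddd
5) ddddddd
ddddddd
ddddddd
ddd^ddd
ddAdddd
ddAAddd
ddddddd
ddddddd
ddddddd
6) ddddddd
ddddddd
ddddddd
dddA>dd
ddAdddd
ddAAddd
ddddddd
ddddddd
ddddddd
7) ddddddd
ddddddd
ddddddd
dddAAdd
ddAdvdd
ddAAddd
ddddddd
ddddddd
ddddddd
8) ddddddd
ddddddd
ddddddd
dddAAdd
ddA<Add
ddAAddd
ddddddd
ddddddd
ddddddd
9) ddddddd
ddddddd
ddddddd
ddd^Add
ddAAAdd
ddAAddd
ddddddd
ddddddd
ddddddd
10) ddddddd
ddddddd
ddddddd
dd<dAdd
ddAAAdd
ddAAddd
ddddddd
ddddddd
ddddddd
11) ddddddd
ddddddd
dd^dddd
ddAdAdd
ddAAAdd
ddAAddd
ddddddd
ddddddd
ddddddd
12) ddddddd
ddddddd
ddA>ddd
ddAdAdd
ddAAAdd
ddAAddd
ddddddd
ddddddd
ddddddd
13) ddddddd
ddddddd
ddAAddd
ddAvAdd
ddAAAdd
ddAAddd
ddddddd
ddddddd
ddddddd
14) ddddddd
ddddddd
ddAAddd
dd<AAdd
ddAAAdd
ddAAddd
ddddddd
ddddddd
ddddddd
15) ddddddd
ddddddd
ddAAddd
dddAAdd
ddvAAdd
ddAAddd
ddddddd
ddddddd
ddddddd
16) ddddddd
ddddddd
ddAAddd
dddAAdd
ddd>Add
ddAAddd
ddddddd
ddddddd
ddddddd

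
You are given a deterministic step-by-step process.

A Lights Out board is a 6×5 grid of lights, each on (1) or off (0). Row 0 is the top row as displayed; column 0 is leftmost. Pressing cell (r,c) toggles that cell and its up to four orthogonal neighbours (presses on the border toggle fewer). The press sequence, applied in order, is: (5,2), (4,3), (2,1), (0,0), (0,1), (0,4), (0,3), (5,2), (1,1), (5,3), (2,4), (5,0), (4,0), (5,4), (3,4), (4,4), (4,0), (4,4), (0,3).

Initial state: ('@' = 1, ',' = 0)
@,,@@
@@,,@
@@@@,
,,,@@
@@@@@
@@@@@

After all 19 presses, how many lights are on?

[0] @,,@@
@@,,@
@@@@,
,,,@@
@@@@@
@@@@@
[1] @,,@@
@@,,@
@@@@,
,,,@@
@@,@@
@,,,@
[2] @,,@@
@@,,@
@@@@,
,,,,@
@@@,,
@,,@@
[3] @,,@@
@,,,@
,,,@,
,@,,@
@@@,,
@,,@@
[4] ,@,@@
,,,,@
,,,@,
,@,,@
@@@,,
@,,@@
[5] @,@@@
,@,,@
,,,@,
,@,,@
@@@,,
@,,@@
[6] @,@,,
,@,,,
,,,@,
,@,,@
@@@,,
@,,@@
[7] @,,@@
,@,@,
,,,@,
,@,,@
@@@,,
@,,@@
[8] @,,@@
,@,@,
,,,@,
,@,,@
@@,,,
@@@,@
[9] @@,@@
@,@@,
,@,@,
,@,,@
@@,,,
@@@,@
[10] @@,@@
@,@@,
,@,@,
,@,,@
@@,@,
@@,@,
[11] @@,@@
@,@@@
,@,,@
,@,,,
@@,@,
@@,@,
[12] @@,@@
@,@@@
,@,,@
,@,,,
,@,@,
,,,@,
[13] @@,@@
@,@@@
,@,,@
@@,,,
@,,@,
@,,@,
[14] @@,@@
@,@@@
,@,,@
@@,,,
@,,@@
@,,,@
[15] @@,@@
@,@@@
,@,,,
@@,@@
@,,@,
@,,,@
[16] @@,@@
@,@@@
,@,,,
@@,@,
@,,,@
@,,,,
[17] @@,@@
@,@@@
,@,,,
,@,@,
,@,,@
,,,,,
[18] @@,@@
@,@@@
,@,,,
,@,@@
,@,@,
,,,,@
[19] @@@,,
@,@,@
,@,,,
,@,@@
,@,@,
,,,,@

13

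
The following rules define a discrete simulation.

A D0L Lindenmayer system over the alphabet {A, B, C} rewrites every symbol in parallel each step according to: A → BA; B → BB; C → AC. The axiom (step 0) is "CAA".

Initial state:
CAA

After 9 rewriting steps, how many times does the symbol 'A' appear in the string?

11

t=0: CAA
t=1: ACBABA
t=2: BAACBBBABBBA
t=3: BBBABAACBBBBBBBABBBBBBBA
t=4: BBBBBBBABBBABAACBBBBBBBBBBBBBBBABBBBBBBBBBBBBBBA
t=5: BBBBBBBBBBBBBBBABBBBBBBABBBABAACBBBBBBBBBBBBBBBBBBBBBBBBBBBBBBBABBBBBBBBBBBBBBBBBBBBBBBBBBBBBBBA
t=6: BBBBBBBBBBBBBBBBBBBBBBBBBBBBBBBABBBBBBBBBBBBBBBABBBBBBBABB…BBBBBBBBBBBBBBBBBBBBBBBBBBBBBBBBBBBBBBBBBBBBBBBBBBBBBBBBBA  (len 192)
t=7: BBBBBBBBBBBBBBBBBBBBBBBBBBBBBBBBBBBBBBBBBBBBBBBBBBBBBBBBBB…BBBBBBBBBBBBBBBBBBBBBBBBBBBBBBBBBBBBBBBBBBBBBBBBBBBBBBBBBA  (len 384)
t=8: BBBBBBBBBBBBBBBBBBBBBBBBBBBBBBBBBBBBBBBBBBBBBBBBBBBBBBBBBB…BBBBBBBBBBBBBBBBBBBBBBBBBBBBBBBBBBBBBBBBBBBBBBBBBBBBBBBBBA  (len 768)
t=9: BBBBBBBBBBBBBBBBBBBBBBBBBBBBBBBBBBBBBBBBBBBBBBBBBBBBBBBBBB…BBBBBBBBBBBBBBBBBBBBBBBBBBBBBBBBBBBBBBBBBBBBBBBBBBBBBBBBBA  (len 1536)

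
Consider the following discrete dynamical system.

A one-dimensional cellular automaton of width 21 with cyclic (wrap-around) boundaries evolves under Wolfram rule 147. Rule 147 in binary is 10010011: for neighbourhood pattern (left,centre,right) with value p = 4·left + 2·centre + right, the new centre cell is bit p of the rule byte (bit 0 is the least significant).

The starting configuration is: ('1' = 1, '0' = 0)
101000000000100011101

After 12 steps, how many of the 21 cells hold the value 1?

11

0) 101000000000100011101
1) 000111111111011101000
2) 111011111110001000111
3) 110001111101110111011
4) 101110111000100010001
5) 000100010111011101110
6) 111011100010001000101
7) 110001011101110111000
8) 001110001000100010111
9) 110101110111011100010
10) 000000100010001011100
11) 111111011101110001011
12) 111110001000101110001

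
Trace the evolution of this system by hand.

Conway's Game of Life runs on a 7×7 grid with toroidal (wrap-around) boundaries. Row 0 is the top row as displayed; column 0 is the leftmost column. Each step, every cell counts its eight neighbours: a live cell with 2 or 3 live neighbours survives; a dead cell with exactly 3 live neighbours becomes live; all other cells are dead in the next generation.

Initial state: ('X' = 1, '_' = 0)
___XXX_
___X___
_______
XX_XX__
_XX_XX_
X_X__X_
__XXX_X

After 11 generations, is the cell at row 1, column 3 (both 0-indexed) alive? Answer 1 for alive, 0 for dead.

k=0  ___XXX_
___X___
_______
XX_XX__
_XX_XX_
X_X__X_
__XXX_X
k=1  _____X_
___X___
__XXX__
XX_XXX_
_____X_
X______
_XX___X
k=2  __X____
__XX___
_X___X_
_X___XX
XX___X_
XX____X
XX____X
k=3  X_XX___
_XXX___
XX__XXX
_XX_XX_
__X__X_
__X__X_
__X___X
k=4  X______
_____X_
______X
__X____
__X__XX
_XXX_XX
__X___X
k=5  ______X
______X
_______
_____XX
X___XXX
_X_XX__
__XX_XX
k=6  X_____X
_______
_____XX
X___X__
X__X___
_X_____
X_XX_XX
k=7  XX___X_
X____X_
_____XX
X___XX_
XX_____
_X_XX__
__X__X_
k=8  XX__XX_
XX__XX_
X______
XX__XX_
XXXX_XX
XX_XX__
X_XX_XX
k=9  _______
____XX_
_______
___XXX_
_______
_______
_______
k=10  _______
_______
___X___
____X__
____X__
_______
_______
k=11  _______
_______
_______
___XX__
_______
_______
_______

0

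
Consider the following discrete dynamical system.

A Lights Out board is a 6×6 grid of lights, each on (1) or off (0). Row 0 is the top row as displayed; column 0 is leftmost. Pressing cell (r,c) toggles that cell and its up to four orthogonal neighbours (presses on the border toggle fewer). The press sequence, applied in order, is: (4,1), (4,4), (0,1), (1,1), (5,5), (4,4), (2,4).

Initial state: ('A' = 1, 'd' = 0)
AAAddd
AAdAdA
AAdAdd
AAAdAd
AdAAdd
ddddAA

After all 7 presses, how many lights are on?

15

t=0: AAAddd
AAdAdA
AAdAdd
AAAdAd
AdAAdd
ddddAA
t=1: AAAddd
AAdAdA
AAdAdd
AdAdAd
dAdAdd
dAddAA
t=2: AAAddd
AAdAdA
AAdAdd
AdAddd
dAddAA
dAdddA
t=3: dddddd
AddAdA
AAdAdd
AdAddd
dAddAA
dAdddA
t=4: dAdddd
dAAAdA
AddAdd
AdAddd
dAddAA
dAdddA
t=5: dAdddd
dAAAdA
AddAdd
AdAddd
dAddAd
dAddAd
t=6: dAdddd
dAAAdA
AddAdd
AdAdAd
dAdAdA
dAdddd
t=7: dAdddd
dAAAAA
AdddAA
AdAddd
dAdAdA
dAdddd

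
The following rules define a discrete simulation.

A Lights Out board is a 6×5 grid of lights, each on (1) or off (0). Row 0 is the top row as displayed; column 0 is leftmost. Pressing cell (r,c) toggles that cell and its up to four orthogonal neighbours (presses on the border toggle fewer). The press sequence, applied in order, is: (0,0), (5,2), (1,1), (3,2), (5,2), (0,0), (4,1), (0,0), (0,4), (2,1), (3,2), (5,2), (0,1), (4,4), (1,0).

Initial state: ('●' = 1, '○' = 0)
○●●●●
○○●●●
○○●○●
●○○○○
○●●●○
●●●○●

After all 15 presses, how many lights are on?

k=0  ○●●●●
○○●●●
○○●○●
●○○○○
○●●●○
●●●○●
k=1  ●○●●●
●○●●●
○○●○●
●○○○○
○●●●○
●●●○●
k=2  ●○●●●
●○●●●
○○●○●
●○○○○
○●○●○
●○○●●
k=3  ●●●●●
○●○●●
○●●○●
●○○○○
○●○●○
●○○●●
k=4  ●●●●●
○●○●●
○●○○●
●●●●○
○●●●○
●○○●●
k=5  ●●●●●
○●○●●
○●○○●
●●●●○
○●○●○
●●●○●
k=6  ○○●●●
●●○●●
○●○○●
●●●●○
○●○●○
●●●○●
k=7  ○○●●●
●●○●●
○●○○●
●○●●○
●○●●○
●○●○●
k=8  ●●●●●
○●○●●
○●○○●
●○●●○
●○●●○
●○●○●
k=9  ●●●○○
○●○●○
○●○○●
●○●●○
●○●●○
●○●○●
k=10  ●●●○○
○○○●○
●○●○●
●●●●○
●○●●○
●○●○●
k=11  ●●●○○
○○○●○
●○○○●
●○○○○
●○○●○
●○●○●
k=12  ●●●○○
○○○●○
●○○○●
●○○○○
●○●●○
●●○●●
k=13  ○○○○○
○●○●○
●○○○●
●○○○○
●○●●○
●●○●●
k=14  ○○○○○
○●○●○
●○○○●
●○○○●
●○●○●
●●○●○
k=15  ●○○○○
●○○●○
○○○○●
●○○○●
●○●○●
●●○●○

12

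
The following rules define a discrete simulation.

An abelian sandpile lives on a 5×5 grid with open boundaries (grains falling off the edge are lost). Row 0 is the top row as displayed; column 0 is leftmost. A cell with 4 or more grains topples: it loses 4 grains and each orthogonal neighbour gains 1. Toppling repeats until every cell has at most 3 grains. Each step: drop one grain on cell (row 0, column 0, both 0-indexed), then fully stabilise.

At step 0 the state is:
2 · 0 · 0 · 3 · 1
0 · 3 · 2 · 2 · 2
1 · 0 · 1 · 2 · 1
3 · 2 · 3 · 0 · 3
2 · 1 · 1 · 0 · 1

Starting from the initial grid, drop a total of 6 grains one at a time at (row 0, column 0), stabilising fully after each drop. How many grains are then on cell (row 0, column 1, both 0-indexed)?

2

gen 0: 2 · 0 · 0 · 3 · 1
0 · 3 · 2 · 2 · 2
1 · 0 · 1 · 2 · 1
3 · 2 · 3 · 0 · 3
2 · 1 · 1 · 0 · 1
gen 1: 3 · 0 · 0 · 3 · 1
0 · 3 · 2 · 2 · 2
1 · 0 · 1 · 2 · 1
3 · 2 · 3 · 0 · 3
2 · 1 · 1 · 0 · 1
gen 2: 0 · 1 · 0 · 3 · 1
1 · 3 · 2 · 2 · 2
1 · 0 · 1 · 2 · 1
3 · 2 · 3 · 0 · 3
2 · 1 · 1 · 0 · 1
gen 3: 1 · 1 · 0 · 3 · 1
1 · 3 · 2 · 2 · 2
1 · 0 · 1 · 2 · 1
3 · 2 · 3 · 0 · 3
2 · 1 · 1 · 0 · 1
gen 4: 2 · 1 · 0 · 3 · 1
1 · 3 · 2 · 2 · 2
1 · 0 · 1 · 2 · 1
3 · 2 · 3 · 0 · 3
2 · 1 · 1 · 0 · 1
gen 5: 3 · 1 · 0 · 3 · 1
1 · 3 · 2 · 2 · 2
1 · 0 · 1 · 2 · 1
3 · 2 · 3 · 0 · 3
2 · 1 · 1 · 0 · 1
gen 6: 0 · 2 · 0 · 3 · 1
2 · 3 · 2 · 2 · 2
1 · 0 · 1 · 2 · 1
3 · 2 · 3 · 0 · 3
2 · 1 · 1 · 0 · 1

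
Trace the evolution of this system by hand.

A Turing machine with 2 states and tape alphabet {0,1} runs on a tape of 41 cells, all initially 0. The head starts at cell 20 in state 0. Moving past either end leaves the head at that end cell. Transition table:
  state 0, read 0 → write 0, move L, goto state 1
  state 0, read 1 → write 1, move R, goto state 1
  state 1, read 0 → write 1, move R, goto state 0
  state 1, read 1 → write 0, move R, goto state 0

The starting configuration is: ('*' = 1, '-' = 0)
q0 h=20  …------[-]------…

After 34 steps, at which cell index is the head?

0) q0 h=20  …------[-]------…
1) q1 h=19  …------[-]------…
2) q0 h=20  …-----*[-]------…
3) q1 h=19  …------[*]------…
4) q0 h=20  …------[-]------…
5) q1 h=19  …------[-]------…
6) q0 h=20  …-----*[-]------…
7) q1 h=19  …------[*]------…
8) q0 h=20  …------[-]------…
9) q1 h=19  …------[-]------…
10) q0 h=20  …-----*[-]------…
11) q1 h=19  …------[*]------…
12) q0 h=20  …------[-]------…
13) q1 h=19  …------[-]------…
14) q0 h=20  …-----*[-]------…
15) q1 h=19  …------[*]------…
16) q0 h=20  …------[-]------…
17) q1 h=19  …------[-]------…
18) q0 h=20  …-----*[-]------…
19) q1 h=19  …------[*]------…
20) q0 h=20  …------[-]------…
21) q1 h=19  …------[-]------…
22) q0 h=20  …-----*[-]------…
23) q1 h=19  …------[*]------…
24) q0 h=20  …------[-]------…
25) q1 h=19  …------[-]------…
26) q0 h=20  …-----*[-]------…
27) q1 h=19  …------[*]------…
28) q0 h=20  …------[-]------…
29) q1 h=19  …------[-]------…
30) q0 h=20  …-----*[-]------…
31) q1 h=19  …------[*]------…
32) q0 h=20  …------[-]------…
33) q1 h=19  …------[-]------…
34) q0 h=20  …-----*[-]------…

20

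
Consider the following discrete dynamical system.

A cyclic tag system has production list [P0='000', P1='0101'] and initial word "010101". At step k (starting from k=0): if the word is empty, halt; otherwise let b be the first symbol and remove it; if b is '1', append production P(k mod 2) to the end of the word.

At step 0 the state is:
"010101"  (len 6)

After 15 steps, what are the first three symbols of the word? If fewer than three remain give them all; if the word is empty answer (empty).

k=0  "010101"  (len 6)
k=1  "10101"  (len 5)
k=2  "01010101"  (len 8)
k=3  "1010101"  (len 7)
k=4  "0101010101"  (len 10)
k=5  "101010101"  (len 9)
k=6  "010101010101"  (len 12)
k=7  "10101010101"  (len 11)
k=8  "01010101010101"  (len 14)
k=9  "1010101010101"  (len 13)
k=10  "0101010101010101"  (len 16)
k=11  "101010101010101"  (len 15)
k=12  "010101010101010101"  (len 18)
k=13  "10101010101010101"  (len 17)
k=14  "01010101010101010101"  (len 20)
k=15  "1010101010101010101"  (len 19)

101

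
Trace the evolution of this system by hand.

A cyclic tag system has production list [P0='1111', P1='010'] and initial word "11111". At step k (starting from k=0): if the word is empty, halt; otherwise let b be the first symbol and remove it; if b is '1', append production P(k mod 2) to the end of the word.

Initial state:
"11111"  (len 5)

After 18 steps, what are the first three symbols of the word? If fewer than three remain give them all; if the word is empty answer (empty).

011

[0] "11111"  (len 5)
[1] "11111111"  (len 8)
[2] "1111111010"  (len 10)
[3] "1111110101111"  (len 13)
[4] "111110101111010"  (len 15)
[5] "111101011110101111"  (len 18)
[6] "11101011110101111010"  (len 20)
[7] "11010111101011110101111"  (len 23)
[8] "1010111101011110101111010"  (len 25)
[9] "0101111010111101011110101111"  (len 28)
[10] "101111010111101011110101111"  (len 27)
[11] "011110101111010111101011111111"  (len 30)
[12] "11110101111010111101011111111"  (len 29)
[13] "11101011110101111010111111111111"  (len 32)
[14] "1101011110101111010111111111111010"  (len 34)
[15] "1010111101011110101111111111110101111"  (len 37)
[16] "010111101011110101111111111110101111010"  (len 39)
[17] "10111101011110101111111111110101111010"  (len 38)
[18] "0111101011110101111111111110101111010010"  (len 40)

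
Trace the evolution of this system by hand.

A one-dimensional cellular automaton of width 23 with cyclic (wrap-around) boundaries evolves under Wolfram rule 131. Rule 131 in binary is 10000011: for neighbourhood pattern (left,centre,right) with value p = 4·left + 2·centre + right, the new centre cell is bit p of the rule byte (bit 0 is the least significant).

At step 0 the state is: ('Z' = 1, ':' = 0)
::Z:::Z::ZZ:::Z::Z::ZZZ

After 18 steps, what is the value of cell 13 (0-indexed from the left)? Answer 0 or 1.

[0] ::Z:::Z::ZZ:::Z::Z::ZZZ
[1] :Z::ZZ::Z:::ZZ::Z::Z:Z:
[2] Z::Z:::Z::ZZ:::Z::Z::::
[3] ::Z::ZZ::Z:::ZZ::Z::ZZZ
[4] :Z::Z:::Z::ZZ:::Z::Z:Z:
[5] Z::Z::ZZ::Z:::ZZ::Z::::
[6] ::Z::Z:::Z::ZZ:::Z::ZZZ
[7] :Z::Z::ZZ::Z:::ZZ::Z:Z:
[8] Z::Z::Z:::Z::ZZ:::Z::::
[9] ::Z::Z::ZZ::Z:::ZZ::ZZZ
[10] :Z::Z::Z:::Z::ZZ:::Z:Z:
[11] Z::Z::Z::ZZ::Z:::ZZ::::
[12] ::Z::Z::Z:::Z::ZZ:::ZZZ
[13] :Z::Z::Z::ZZ::Z:::ZZ:Z:
[14] Z::Z::Z::Z:::Z::ZZ:::::
[15] ::Z::Z::Z::ZZ::Z:::ZZZZ
[16] :Z::Z::Z::Z:::Z::ZZ:ZZ:
[17] Z::Z::Z::Z::ZZ::Z::::::
[18] ::Z::Z::Z::Z:::Z::ZZZZZ

0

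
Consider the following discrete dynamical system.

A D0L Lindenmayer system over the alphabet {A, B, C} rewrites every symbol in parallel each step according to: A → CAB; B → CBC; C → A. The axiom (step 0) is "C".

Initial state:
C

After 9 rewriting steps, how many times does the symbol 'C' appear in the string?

311

[0] C
[1] A
[2] CAB
[3] ACABCBC
[4] CABACABCBCACBCA
[5] ACABCBCCABACABCBCACBCACABACBCACAB
[6] CABACABCBCACBCAACABCBCCABACABCBCACBCACABACBCACABACABCBCCABACBCACABACABCBC
[7] ACABCBCCABACABCBCACBCACABACBCACABCABACABCBCACBCAACABCBCCAB…CBCCABACABCBCACBCAACABCBCCABACBCACABACABCBCCABACABCBCACBCA  (len 161)
[8] CABACABCBCACBCAACABCBCCABACABCBCACBCACABACBCACABACABCBCCAB…CABACABCBCCABACABCBCACBCAACABCBCCABACABCBCACBCACABACBCACAB  (len 355)
[9] ACABCBCCABACABCBCACBCACABACBCACABCABACABCBCACBCAACABCBCCAB…ACABCBCCABACABCBCACBCACABACBCACABACABCBCCABACBCACABACABCBC  (len 783)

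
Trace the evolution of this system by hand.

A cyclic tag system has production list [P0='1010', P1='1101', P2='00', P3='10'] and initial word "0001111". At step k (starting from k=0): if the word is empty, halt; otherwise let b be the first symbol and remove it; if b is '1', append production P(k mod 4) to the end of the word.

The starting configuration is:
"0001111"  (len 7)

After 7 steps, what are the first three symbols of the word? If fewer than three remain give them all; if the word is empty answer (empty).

101

k=0  "0001111"  (len 7)
k=1  "001111"  (len 6)
k=2  "01111"  (len 5)
k=3  "1111"  (len 4)
k=4  "11110"  (len 5)
k=5  "11101010"  (len 8)
k=6  "11010101101"  (len 11)
k=7  "101010110100"  (len 12)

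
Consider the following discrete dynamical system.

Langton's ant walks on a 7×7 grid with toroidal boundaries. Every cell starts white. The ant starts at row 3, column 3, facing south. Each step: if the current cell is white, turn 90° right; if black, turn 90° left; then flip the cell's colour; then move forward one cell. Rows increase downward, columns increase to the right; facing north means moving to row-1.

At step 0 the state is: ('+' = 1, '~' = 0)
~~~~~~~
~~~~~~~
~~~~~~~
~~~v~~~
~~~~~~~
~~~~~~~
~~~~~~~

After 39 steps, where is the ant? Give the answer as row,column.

0,3

step 0: ~~~~~~~
~~~~~~~
~~~~~~~
~~~v~~~
~~~~~~~
~~~~~~~
~~~~~~~
step 1: ~~~~~~~
~~~~~~~
~~~~~~~
~~<+~~~
~~~~~~~
~~~~~~~
~~~~~~~
step 2: ~~~~~~~
~~~~~~~
~~^~~~~
~~++~~~
~~~~~~~
~~~~~~~
~~~~~~~
step 3: ~~~~~~~
~~~~~~~
~~+>~~~
~~++~~~
~~~~~~~
~~~~~~~
~~~~~~~
step 4: ~~~~~~~
~~~~~~~
~~++~~~
~~+v~~~
~~~~~~~
~~~~~~~
~~~~~~~
step 5: ~~~~~~~
~~~~~~~
~~++~~~
~~+~>~~
~~~~~~~
~~~~~~~
~~~~~~~
step 6: ~~~~~~~
~~~~~~~
~~++~~~
~~+~+~~
~~~~v~~
~~~~~~~
~~~~~~~
step 7: ~~~~~~~
~~~~~~~
~~++~~~
~~+~+~~
~~~<+~~
~~~~~~~
~~~~~~~
step 8: ~~~~~~~
~~~~~~~
~~++~~~
~~+^+~~
~~~++~~
~~~~~~~
~~~~~~~
step 9: ~~~~~~~
~~~~~~~
~~++~~~
~~++>~~
~~~++~~
~~~~~~~
~~~~~~~
step 10: ~~~~~~~
~~~~~~~
~~++^~~
~~++~~~
~~~++~~
~~~~~~~
~~~~~~~
step 11: ~~~~~~~
~~~~~~~
~~+++>~
~~++~~~
~~~++~~
~~~~~~~
~~~~~~~
step 12: ~~~~~~~
~~~~~~~
~~++++~
~~++~v~
~~~++~~
~~~~~~~
~~~~~~~
step 13: ~~~~~~~
~~~~~~~
~~++++~
~~++<+~
~~~++~~
~~~~~~~
~~~~~~~
step 14: ~~~~~~~
~~~~~~~
~~++^+~
~~++++~
~~~++~~
~~~~~~~
~~~~~~~
step 15: ~~~~~~~
~~~~~~~
~~+<~+~
~~++++~
~~~++~~
~~~~~~~
~~~~~~~
step 16: ~~~~~~~
~~~~~~~
~~+~~+~
~~+v++~
~~~++~~
~~~~~~~
~~~~~~~
step 17: ~~~~~~~
~~~~~~~
~~+~~+~
~~+~>+~
~~~++~~
~~~~~~~
~~~~~~~
step 18: ~~~~~~~
~~~~~~~
~~+~^+~
~~+~~+~
~~~++~~
~~~~~~~
~~~~~~~
step 19: ~~~~~~~
~~~~~~~
~~+~+>~
~~+~~+~
~~~++~~
~~~~~~~
~~~~~~~
step 20: ~~~~~~~
~~~~~^~
~~+~+~~
~~+~~+~
~~~++~~
~~~~~~~
~~~~~~~
step 21: ~~~~~~~
~~~~~+>
~~+~+~~
~~+~~+~
~~~++~~
~~~~~~~
~~~~~~~
step 22: ~~~~~~~
~~~~~++
~~+~+~v
~~+~~+~
~~~++~~
~~~~~~~
~~~~~~~
step 23: ~~~~~~~
~~~~~++
~~+~+<+
~~+~~+~
~~~++~~
~~~~~~~
~~~~~~~
step 24: ~~~~~~~
~~~~~^+
~~+~+++
~~+~~+~
~~~++~~
~~~~~~~
~~~~~~~
step 25: ~~~~~~~
~~~~<~+
~~+~+++
~~+~~+~
~~~++~~
~~~~~~~
~~~~~~~
step 26: ~~~~^~~
~~~~+~+
~~+~+++
~~+~~+~
~~~++~~
~~~~~~~
~~~~~~~
step 27: ~~~~+>~
~~~~+~+
~~+~+++
~~+~~+~
~~~++~~
~~~~~~~
~~~~~~~
step 28: ~~~~++~
~~~~+v+
~~+~+++
~~+~~+~
~~~++~~
~~~~~~~
~~~~~~~
step 29: ~~~~++~
~~~~<++
~~+~+++
~~+~~+~
~~~++~~
~~~~~~~
~~~~~~~
step 30: ~~~~++~
~~~~~++
~~+~v++
~~+~~+~
~~~++~~
~~~~~~~
~~~~~~~
step 31: ~~~~++~
~~~~~++
~~+~~>+
~~+~~+~
~~~++~~
~~~~~~~
~~~~~~~
step 32: ~~~~++~
~~~~~^+
~~+~~~+
~~+~~+~
~~~++~~
~~~~~~~
~~~~~~~
step 33: ~~~~++~
~~~~<~+
~~+~~~+
~~+~~+~
~~~++~~
~~~~~~~
~~~~~~~
step 34: ~~~~^+~
~~~~+~+
~~+~~~+
~~+~~+~
~~~++~~
~~~~~~~
~~~~~~~
step 35: ~~~<~+~
~~~~+~+
~~+~~~+
~~+~~+~
~~~++~~
~~~~~~~
~~~~~~~
step 36: ~~~+~+~
~~~~+~+
~~+~~~+
~~+~~+~
~~~++~~
~~~~~~~
~~~^~~~
step 37: ~~~+~+~
~~~~+~+
~~+~~~+
~~+~~+~
~~~++~~
~~~~~~~
~~~+>~~
step 38: ~~~+v+~
~~~~+~+
~~+~~~+
~~+~~+~
~~~++~~
~~~~~~~
~~~++~~
step 39: ~~~<++~
~~~~+~+
~~+~~~+
~~+~~+~
~~~++~~
~~~~~~~
~~~++~~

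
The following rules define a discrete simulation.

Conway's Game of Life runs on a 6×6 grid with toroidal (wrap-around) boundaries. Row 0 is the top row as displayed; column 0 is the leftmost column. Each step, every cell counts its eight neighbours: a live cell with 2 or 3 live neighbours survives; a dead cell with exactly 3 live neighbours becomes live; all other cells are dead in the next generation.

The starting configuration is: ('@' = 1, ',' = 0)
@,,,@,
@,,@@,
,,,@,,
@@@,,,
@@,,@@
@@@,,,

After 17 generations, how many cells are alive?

k=0  @,,,@,
@,,@@,
,,,@,,
@@@,,,
@@,,@@
@@@,,,
k=1  @,@,@,
,,,@@,
@,,@@@
,,@@@,
,,,@,,
,,@@@,
k=2  ,@@,,,
@@@,,,
,,,,,,
,,@,,,
,,,,,,
,@@,@@
k=3  ,,,,,@
@,@,,,
,,@,,,
,,,,,,
,@@@,,
@@@@,,
k=4  ,,,@,@
,@,,,,
,@,,,,
,@,@,,
@,,@,,
@,,@@,
k=5  @,@@,@
@,@,,,
@@,,,,
@@,,,,
@@,@,@
@,@@,,
k=6  @,,,@@
,,@@,,
,,@,,@
,,,,,,
,,,@@@
,,,,,,
k=7  ,,,@@@
@@@@,,
,,@@,,
,,,@,@
,,,,@,
@,,@,,
k=8  ,,,,,@
@@,,,@
@,,,,,
,,@@,,
,,,@@@
,,,@,,
k=9  ,,,,@@
,@,,,@
@,@,,@
,,@@,@
,,,,,,
,,,@,@
k=10  ,,,,,@
,@,,,,
,,@@,@
@@@@@@
,,@@,,
,,,,,@
k=11  @,,,,,
@,@,@,
,,,,,@
@,,,,@
,,,,,,
,,,,@,
k=12  ,@,@,,
@@,,,,
,@,,@,
@,,,,@
,,,,,@
,,,,,,
k=13  @@@,,,
@@,,,,
,@,,,,
@,,,@@
@,,,,@
,,,,,,
k=14  @,@,,,
,,,,,,
,@,,,,
,@,,@,
@,,,@,
,,,,,@
k=15  ,,,,,,
,@,,,,
,,,,,,
@@,,,@
@,,,@,
@@,,,@
k=16  ,@,,,,
,,,,,,
,@,,,,
@@,,,@
,,,,@,
@@,,,@
k=17  ,@,,,,
,,,,,,
,@,,,,
@@,,,@
,,,,@,
@@,,,@

9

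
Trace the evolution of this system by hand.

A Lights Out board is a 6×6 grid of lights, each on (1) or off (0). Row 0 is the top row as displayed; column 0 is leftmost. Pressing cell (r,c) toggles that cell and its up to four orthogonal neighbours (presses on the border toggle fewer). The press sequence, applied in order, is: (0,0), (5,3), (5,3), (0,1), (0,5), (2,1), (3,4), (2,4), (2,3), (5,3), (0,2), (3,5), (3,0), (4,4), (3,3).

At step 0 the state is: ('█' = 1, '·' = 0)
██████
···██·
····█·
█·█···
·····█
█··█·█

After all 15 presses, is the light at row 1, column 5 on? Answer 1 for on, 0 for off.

k=0  ██████
···██·
····█·
█·█···
·····█
█··█·█
k=1  ··████
█··██·
····█·
█·█···
·····█
█··█·█
k=2  ··████
█··██·
····█·
█·█···
···█·█
█·█·██
k=3  ··████
█··██·
····█·
█·█···
·····█
█··█·█
k=4  ██·███
██·██·
····█·
█·█···
·····█
█··█·█
k=5  ██·█··
██·███
····█·
█·█···
·····█
█··█·█
k=6  ██·█··
█··███
███·█·
███···
·····█
█··█·█
k=7  ██·█··
█··███
███···
██████
····██
█··█·█
k=8  ██·█··
█··█·█
██████
████·█
····██
█··█·█
k=9  ██·█··
█····█
██···█
███··█
····██
█··█·█
k=10  ██·█··
█····█
██···█
███··█
···███
█·█·██
k=11  █·█···
█·█··█
██···█
███··█
···███
█·█·██
k=12  █·█···
█·█··█
██····
███·█·
···██·
█·█·██
k=13  █·█···
█·█··█
·█····
··█·█·
█··██·
█·█·██
k=14  █·█···
█·█··█
·█····
··█···
█····█
█·█··█
k=15  █·█···
█·█··█
·█·█··
···██·
█··█·█
█·█··█

1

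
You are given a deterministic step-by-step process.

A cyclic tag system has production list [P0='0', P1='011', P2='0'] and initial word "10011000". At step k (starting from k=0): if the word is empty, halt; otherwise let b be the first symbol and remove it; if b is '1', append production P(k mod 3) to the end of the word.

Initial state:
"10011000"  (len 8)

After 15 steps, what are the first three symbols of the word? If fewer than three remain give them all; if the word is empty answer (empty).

[0] "10011000"  (len 8)
[1] "00110000"  (len 8)
[2] "0110000"  (len 7)
[3] "110000"  (len 6)
[4] "100000"  (len 6)
[5] "00000011"  (len 8)
[6] "0000011"  (len 7)
[7] "000011"  (len 6)
[8] "00011"  (len 5)
[9] "0011"  (len 4)
[10] "011"  (len 3)
[11] "11"  (len 2)
[12] "10"  (len 2)
[13] "00"  (len 2)
[14] "0"  (len 1)
[15] (halted — word empty)

(empty)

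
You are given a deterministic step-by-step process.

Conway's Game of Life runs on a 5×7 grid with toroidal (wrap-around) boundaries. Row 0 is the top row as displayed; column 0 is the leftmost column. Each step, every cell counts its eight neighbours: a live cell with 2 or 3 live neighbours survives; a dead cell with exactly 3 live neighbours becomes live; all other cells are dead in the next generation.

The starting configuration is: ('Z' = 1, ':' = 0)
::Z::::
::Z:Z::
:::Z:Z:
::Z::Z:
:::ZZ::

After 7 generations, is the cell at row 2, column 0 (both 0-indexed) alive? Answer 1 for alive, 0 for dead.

step 0: ::Z::::
::Z:Z::
:::Z:Z:
::Z::Z:
:::ZZ::
step 1: ::Z:Z::
::Z:Z::
::ZZ:Z:
::Z::Z:
::ZZZ::
step 2: :ZZ:ZZ:
:ZZ:ZZ:
:ZZ::Z:
:Z:::Z:
:ZZ:ZZ:
step 3: Z:::::Z
Z:::::Z
Z::Z:ZZ
Z::Z:ZZ
Z:::::Z
step 4: :Z:::Z:
:Z:::::
:Z:::::
:Z:::::
:Z:::::
step 5: ZZZ::::
ZZZ::::
ZZZ::::
ZZZ::::
ZZZ::::
step 6: :::Z::Z
:::Z::Z
:::Z::Z
:::Z::Z
:::Z::Z
step 7: Z:ZZZZZ
Z:ZZZZZ
Z:ZZZZZ
Z:ZZZZZ
Z:ZZZZZ

1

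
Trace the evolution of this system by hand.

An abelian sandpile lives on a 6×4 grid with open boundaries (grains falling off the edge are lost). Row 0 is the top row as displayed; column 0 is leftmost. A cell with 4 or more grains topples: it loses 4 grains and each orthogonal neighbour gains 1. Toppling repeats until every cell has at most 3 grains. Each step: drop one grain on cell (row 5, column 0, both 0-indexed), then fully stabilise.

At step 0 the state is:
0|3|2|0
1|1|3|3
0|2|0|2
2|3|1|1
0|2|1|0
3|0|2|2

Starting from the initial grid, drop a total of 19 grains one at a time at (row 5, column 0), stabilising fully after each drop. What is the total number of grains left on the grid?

0) 0|3|2|0
1|1|3|3
0|2|0|2
2|3|1|1
0|2|1|0
3|0|2|2
1) 0|3|2|0
1|1|3|3
0|2|0|2
2|3|1|1
1|2|1|0
0|1|2|2
2) 0|3|2|0
1|1|3|3
0|2|0|2
2|3|1|1
1|2|1|0
1|1|2|2
3) 0|3|2|0
1|1|3|3
0|2|0|2
2|3|1|1
1|2|1|0
2|1|2|2
4) 0|3|2|0
1|1|3|3
0|2|0|2
2|3|1|1
1|2|1|0
3|1|2|2
5) 0|3|2|0
1|1|3|3
0|2|0|2
2|3|1|1
2|2|1|0
0|2|2|2
6) 0|3|2|0
1|1|3|3
0|2|0|2
2|3|1|1
2|2|1|0
1|2|2|2
7) 0|3|2|0
1|1|3|3
0|2|0|2
2|3|1|1
2|2|1|0
2|2|2|2
8) 0|3|2|0
1|1|3|3
0|2|0|2
2|3|1|1
2|2|1|0
3|2|2|2
9) 0|3|2|0
1|1|3|3
0|2|0|2
2|3|1|1
3|2|1|0
0|3|2|2
10) 0|3|2|0
1|1|3|3
0|2|0|2
2|3|1|1
3|2|1|0
1|3|2|2
11) 0|3|2|0
1|1|3|3
0|2|0|2
2|3|1|1
3|2|1|0
2|3|2|2
12) 0|3|2|0
1|1|3|3
0|2|0|2
2|3|1|1
3|2|1|0
3|3|2|2
13) 0|3|2|0
1|1|3|3
1|3|0|2
0|1|2|1
2|1|2|0
2|1|3|2
14) 0|3|2|0
1|1|3|3
1|3|0|2
0|1|2|1
2|1|2|0
3|1|3|2
15) 0|3|2|0
1|1|3|3
1|3|0|2
0|1|2|1
3|1|2|0
0|2|3|2
16) 0|3|2|0
1|1|3|3
1|3|0|2
0|1|2|1
3|1|2|0
1|2|3|2
17) 0|3|2|0
1|1|3|3
1|3|0|2
0|1|2|1
3|1|2|0
2|2|3|2
18) 0|3|2|0
1|1|3|3
1|3|0|2
0|1|2|1
3|1|2|0
3|2|3|2
19) 0|3|2|0
1|1|3|3
1|3|0|2
1|1|2|1
0|2|2|0
1|3|3|2

37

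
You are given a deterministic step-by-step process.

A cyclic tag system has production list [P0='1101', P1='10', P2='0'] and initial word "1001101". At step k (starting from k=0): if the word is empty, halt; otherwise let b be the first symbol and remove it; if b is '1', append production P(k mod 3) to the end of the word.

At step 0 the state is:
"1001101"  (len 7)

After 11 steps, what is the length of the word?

15

t=0: "1001101"  (len 7)
t=1: "0011011101"  (len 10)
t=2: "011011101"  (len 9)
t=3: "11011101"  (len 8)
t=4: "10111011101"  (len 11)
t=5: "011101110110"  (len 12)
t=6: "11101110110"  (len 11)
t=7: "11011101101101"  (len 14)
t=8: "101110110110110"  (len 15)
t=9: "011101101101100"  (len 15)
t=10: "11101101101100"  (len 14)
t=11: "110110110110010"  (len 15)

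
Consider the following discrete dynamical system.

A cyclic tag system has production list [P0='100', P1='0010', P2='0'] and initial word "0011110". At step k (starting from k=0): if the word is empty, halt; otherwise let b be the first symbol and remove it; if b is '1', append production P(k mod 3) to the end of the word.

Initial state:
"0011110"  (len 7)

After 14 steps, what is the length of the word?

7

[0] "0011110"  (len 7)
[1] "011110"  (len 6)
[2] "11110"  (len 5)
[3] "11100"  (len 5)
[4] "1100100"  (len 7)
[5] "1001000010"  (len 10)
[6] "0010000100"  (len 10)
[7] "010000100"  (len 9)
[8] "10000100"  (len 8)
[9] "00001000"  (len 8)
[10] "0001000"  (len 7)
[11] "001000"  (len 6)
[12] "01000"  (len 5)
[13] "1000"  (len 4)
[14] "0000010"  (len 7)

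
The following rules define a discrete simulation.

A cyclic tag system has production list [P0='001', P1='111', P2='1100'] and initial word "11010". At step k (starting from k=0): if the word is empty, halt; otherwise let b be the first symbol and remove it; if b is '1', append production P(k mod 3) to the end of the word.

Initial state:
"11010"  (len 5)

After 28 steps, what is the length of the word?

[0] "11010"  (len 5)
[1] "1010001"  (len 7)
[2] "010001111"  (len 9)
[3] "10001111"  (len 8)
[4] "0001111001"  (len 10)
[5] "001111001"  (len 9)
[6] "01111001"  (len 8)
[7] "1111001"  (len 7)
[8] "111001111"  (len 9)
[9] "110011111100"  (len 12)
[10] "10011111100001"  (len 14)
[11] "0011111100001111"  (len 16)
[12] "011111100001111"  (len 15)
[13] "11111100001111"  (len 14)
[14] "1111100001111111"  (len 16)
[15] "1111000011111111100"  (len 19)
[16] "111000011111111100001"  (len 21)
[17] "11000011111111100001111"  (len 23)
[18] "10000111111111000011111100"  (len 26)
[19] "0000111111111000011111100001"  (len 28)
[20] "000111111111000011111100001"  (len 27)
[21] "00111111111000011111100001"  (len 26)
[22] "0111111111000011111100001"  (len 25)
[23] "111111111000011111100001"  (len 24)
[24] "111111110000111111000011100"  (len 27)
[25] "11111110000111111000011100001"  (len 29)
[26] "1111110000111111000011100001111"  (len 31)
[27] "1111100001111110000111000011111100"  (len 34)
[28] "111100001111110000111000011111100001"  (len 36)

36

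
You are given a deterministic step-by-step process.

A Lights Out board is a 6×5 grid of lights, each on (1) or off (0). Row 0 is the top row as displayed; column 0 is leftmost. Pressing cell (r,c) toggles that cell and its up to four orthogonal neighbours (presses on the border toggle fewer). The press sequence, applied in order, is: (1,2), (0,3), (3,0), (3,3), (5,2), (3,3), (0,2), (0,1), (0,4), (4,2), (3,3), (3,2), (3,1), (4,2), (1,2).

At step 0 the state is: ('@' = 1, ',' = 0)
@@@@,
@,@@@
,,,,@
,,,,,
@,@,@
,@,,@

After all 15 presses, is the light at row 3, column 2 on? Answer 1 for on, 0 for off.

t=0: @@@@,
@,@@@
,,,,@
,,,,,
@,@,@
,@,,@
t=1: @@,@,
@@,,@
,,@,@
,,,,,
@,@,@
,@,,@
t=2: @@@,@
@@,@@
,,@,@
,,,,,
@,@,@
,@,,@
t=3: @@@,@
@@,@@
@,@,@
@@,,,
,,@,@
,@,,@
t=4: @@@,@
@@,@@
@,@@@
@@@@@
,,@@@
,@,,@
t=5: @@@,@
@@,@@
@,@@@
@@@@@
,,,@@
,,@@@
t=6: @@@,@
@@,@@
@,@,@
@@,,,
,,,,@
,,@@@
t=7: @,,@@
@@@@@
@,@,@
@@,,,
,,,,@
,,@@@
t=8: ,@@@@
@,@@@
@,@,@
@@,,,
,,,,@
,,@@@
t=9: ,@@,,
@,@@,
@,@,@
@@,,,
,,,,@
,,@@@
t=10: ,@@,,
@,@@,
@,@,@
@@@,,
,@@@@
,,,@@
t=11: ,@@,,
@,@@,
@,@@@
@@,@@
,@@,@
,,,@@
t=12: ,@@,,
@,@@,
@,,@@
@,@,@
,@,,@
,,,@@
t=13: ,@@,,
@,@@,
@@,@@
,@,,@
,,,,@
,,,@@
t=14: ,@@,,
@,@@,
@@,@@
,@@,@
,@@@@
,,@@@
t=15: ,@,,,
@@,,,
@@@@@
,@@,@
,@@@@
,,@@@

1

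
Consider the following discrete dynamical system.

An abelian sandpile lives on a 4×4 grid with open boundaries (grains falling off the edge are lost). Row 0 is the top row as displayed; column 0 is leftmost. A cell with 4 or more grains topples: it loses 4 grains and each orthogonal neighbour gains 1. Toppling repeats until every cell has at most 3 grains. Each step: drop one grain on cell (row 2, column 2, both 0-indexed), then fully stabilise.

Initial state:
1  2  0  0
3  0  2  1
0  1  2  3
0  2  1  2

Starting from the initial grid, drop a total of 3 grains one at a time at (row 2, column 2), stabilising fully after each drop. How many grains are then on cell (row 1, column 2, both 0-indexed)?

k=0  1  2  0  0
3  0  2  1
0  1  2  3
0  2  1  2
k=1  1  2  0  0
3  0  2  1
0  1  3  3
0  2  1  2
k=2  1  2  0  0
3  0  3  2
0  2  1  0
0  2  2  3
k=3  1  2  0  0
3  0  3  2
0  2  2  0
0  2  2  3

3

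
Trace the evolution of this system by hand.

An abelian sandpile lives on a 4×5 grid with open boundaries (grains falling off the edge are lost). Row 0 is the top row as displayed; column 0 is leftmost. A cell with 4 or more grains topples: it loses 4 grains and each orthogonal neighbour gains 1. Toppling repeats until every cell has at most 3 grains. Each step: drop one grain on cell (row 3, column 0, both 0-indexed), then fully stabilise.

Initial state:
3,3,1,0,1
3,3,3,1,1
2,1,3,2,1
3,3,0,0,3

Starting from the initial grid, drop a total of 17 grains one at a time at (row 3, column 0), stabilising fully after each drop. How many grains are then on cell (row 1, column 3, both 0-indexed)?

2

k=0  3,3,1,0,1
3,3,3,1,1
2,1,3,2,1
3,3,0,0,3
k=1  3,3,1,0,1
3,3,3,1,1
3,2,3,2,1
1,0,1,0,3
k=2  3,3,1,0,1
3,3,3,1,1
3,2,3,2,1
2,0,1,0,3
k=3  3,3,1,0,1
3,3,3,1,1
3,2,3,2,1
3,0,1,0,3
k=4  1,1,3,0,1
2,3,1,2,1
2,1,1,3,1
1,2,2,0,3
k=5  1,1,3,0,1
2,3,1,2,1
2,1,1,3,1
2,2,2,0,3
k=6  1,1,3,0,1
2,3,1,2,1
2,1,1,3,1
3,2,2,0,3
k=7  1,1,3,0,1
2,3,1,2,1
3,1,1,3,1
0,3,2,0,3
k=8  1,1,3,0,1
2,3,1,2,1
3,1,1,3,1
1,3,2,0,3
k=9  1,1,3,0,1
2,3,1,2,1
3,1,1,3,1
2,3,2,0,3
k=10  1,1,3,0,1
2,3,1,2,1
3,1,1,3,1
3,3,2,0,3
k=11  1,1,3,0,1
3,3,1,2,1
0,3,1,3,1
2,0,3,0,3
k=12  1,1,3,0,1
3,3,1,2,1
0,3,1,3,1
3,0,3,0,3
k=13  1,1,3,0,1
3,3,1,2,1
1,3,1,3,1
0,1,3,0,3
k=14  1,1,3,0,1
3,3,1,2,1
1,3,1,3,1
1,1,3,0,3
k=15  1,1,3,0,1
3,3,1,2,1
1,3,1,3,1
2,1,3,0,3
k=16  1,1,3,0,1
3,3,1,2,1
1,3,1,3,1
3,1,3,0,3
k=17  1,1,3,0,1
3,3,1,2,1
2,3,1,3,1
0,2,3,0,3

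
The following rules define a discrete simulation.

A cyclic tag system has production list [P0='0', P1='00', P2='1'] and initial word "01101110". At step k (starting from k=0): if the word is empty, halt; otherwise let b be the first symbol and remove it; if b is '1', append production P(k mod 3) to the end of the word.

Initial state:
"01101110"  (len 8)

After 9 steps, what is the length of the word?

step 0: "01101110"  (len 8)
step 1: "1101110"  (len 7)
step 2: "10111000"  (len 8)
step 3: "01110001"  (len 8)
step 4: "1110001"  (len 7)
step 5: "11000100"  (len 8)
step 6: "10001001"  (len 8)
step 7: "00010010"  (len 8)
step 8: "0010010"  (len 7)
step 9: "010010"  (len 6)

6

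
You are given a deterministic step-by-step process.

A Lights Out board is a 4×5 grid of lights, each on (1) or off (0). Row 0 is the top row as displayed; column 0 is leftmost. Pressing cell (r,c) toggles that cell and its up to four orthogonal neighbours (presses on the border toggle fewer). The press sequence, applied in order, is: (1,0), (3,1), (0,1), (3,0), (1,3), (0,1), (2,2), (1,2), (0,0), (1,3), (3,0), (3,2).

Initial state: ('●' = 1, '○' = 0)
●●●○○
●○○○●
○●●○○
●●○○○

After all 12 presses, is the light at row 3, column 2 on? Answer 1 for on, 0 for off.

1

t=0: ●●●○○
●○○○●
○●●○○
●●○○○
t=1: ○●●○○
○●○○●
●●●○○
●●○○○
t=2: ○●●○○
○●○○●
●○●○○
○○●○○
t=3: ●○○○○
○○○○●
●○●○○
○○●○○
t=4: ●○○○○
○○○○●
○○●○○
●●●○○
t=5: ●○○●○
○○●●○
○○●●○
●●●○○
t=6: ○●●●○
○●●●○
○○●●○
●●●○○
t=7: ○●●●○
○●○●○
○●○○○
●●○○○
t=8: ○●○●○
○○●○○
○●●○○
●●○○○
t=9: ●○○●○
●○●○○
○●●○○
●●○○○
t=10: ●○○○○
●○○●●
○●●●○
●●○○○
t=11: ●○○○○
●○○●●
●●●●○
○○○○○
t=12: ●○○○○
●○○●●
●●○●○
○●●●○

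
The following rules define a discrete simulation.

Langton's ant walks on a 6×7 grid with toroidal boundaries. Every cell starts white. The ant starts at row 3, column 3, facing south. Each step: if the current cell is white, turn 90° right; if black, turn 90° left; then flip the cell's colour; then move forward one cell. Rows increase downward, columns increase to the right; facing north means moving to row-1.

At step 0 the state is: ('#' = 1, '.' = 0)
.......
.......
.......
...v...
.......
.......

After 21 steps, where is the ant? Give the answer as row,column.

1,6

[0] .......
.......
.......
...v...
.......
.......
[1] .......
.......
.......
..<#...
.......
.......
[2] .......
.......
..^....
..##...
.......
.......
[3] .......
.......
..#>...
..##...
.......
.......
[4] .......
.......
..##...
..#v...
.......
.......
[5] .......
.......
..##...
..#.>..
.......
.......
[6] .......
.......
..##...
..#.#..
....v..
.......
[7] .......
.......
..##...
..#.#..
...<#..
.......
[8] .......
.......
..##...
..#^#..
...##..
.......
[9] .......
.......
..##...
..##>..
...##..
.......
[10] .......
.......
..##^..
..##...
...##..
.......
[11] .......
.......
..###>.
..##...
...##..
.......
[12] .......
.......
..####.
..##.v.
...##..
.......
[13] .......
.......
..####.
..##<#.
...##..
.......
[14] .......
.......
..##^#.
..####.
...##..
.......
[15] .......
.......
..#<.#.
..####.
...##..
.......
[16] .......
.......
..#..#.
..#v##.
...##..
.......
[17] .......
.......
..#..#.
..#.>#.
...##..
.......
[18] .......
.......
..#.^#.
..#..#.
...##..
.......
[19] .......
.......
..#.#>.
..#..#.
...##..
.......
[20] .......
.....^.
..#.#..
..#..#.
...##..
.......
[21] .......
.....#>
..#.#..
..#..#.
...##..
.......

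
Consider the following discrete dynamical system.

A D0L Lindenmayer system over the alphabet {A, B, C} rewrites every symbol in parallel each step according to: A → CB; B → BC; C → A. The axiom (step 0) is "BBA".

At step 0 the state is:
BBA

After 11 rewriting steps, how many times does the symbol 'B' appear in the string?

267

t=0: BBA
t=1: BCBCCB
t=2: BCABCAABC
t=3: BCACBBCACBCBBCA
t=4: BCACBABCBCACBABCABCBCACB
t=5: BCACBABCCBBCABCACBABCCBBCACBBCABCACBABC
t=6: BCACBABCCBBCAABCBCACBBCACBABCCBBCAABCBCACBABCBCACBBCACBABCCBBCA
t=7: BCACBABCCBBCAABCBCACBCBBCABCACBABCBCACBABCCBBCAABCBCACBCBBCABCACBABCCBBCABCACBABCBCACBABCCBBCAABCBCACB
t=8: BCACBABCCBBCAABCBCACBCBBCABCACBABCABCBCACBBCACBABCCBBCABCA…BCAABCBCACBBCACBABCCBBCABCACBABCCBBCAABCBCACBCBBCABCACBABC  (len 165)
t=9: BCACBABCCBBCAABCBCACBCBBCABCACBABCABCBCACBBCACBABCCBBCACBB…ACBBCACBABCCBBCAABCBCACBCBBCABCACBABCABCBCACBBCACBABCCBBCA  (len 267)
t=10: BCACBABCCBBCAABCBCACBCBBCABCACBABCABCBCACBBCACBABCCBBCACBB…ABCABCBCACBBCACBABCCBBCACBBCABCACBABCBCACBABCCBBCAABCBCACB  (len 432)
t=11: BCACBABCCBBCAABCBCACBCBBCABCACBABCABCBCACBBCACBABCCBBCACBB…ACBABCBCACBBCACBABCCBBCABCACBABCCBBCAABCBCACBCBBCABCACBABC  (len 699)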